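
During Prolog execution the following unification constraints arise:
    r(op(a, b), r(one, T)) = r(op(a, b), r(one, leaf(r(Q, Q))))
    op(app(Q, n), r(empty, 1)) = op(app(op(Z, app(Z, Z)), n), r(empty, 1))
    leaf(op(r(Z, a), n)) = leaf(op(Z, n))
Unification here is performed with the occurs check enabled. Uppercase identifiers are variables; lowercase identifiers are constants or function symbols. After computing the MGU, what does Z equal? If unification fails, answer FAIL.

Decompose r/2: op(a, b) = op(a, b),  r(one, T) = r(one, leaf(r(Q, Q))).
Delete trivial equation op(a, b) = op(a, b).
Decompose r/2: one = one,  T = leaf(r(Q, Q)).
Delete trivial equation one = one.
Bind T := leaf(r(Q, Q)); no other remaining equation mentions T.
Decompose op/2: app(Q, n) = app(op(Z, app(Z, Z)), n),  r(empty, 1) = r(empty, 1).
Decompose app/2: Q = op(Z, app(Z, Z)),  n = n.
Bind Q := op(Z, app(Z, Z)); no other remaining equation mentions Q. Substituting into the earlier binding gives T := leaf(r(op(Z, app(Z, Z)), op(Z, app(Z, Z)))).
Delete trivial equation n = n.
Delete trivial equation r(empty, 1) = r(empty, 1).
Decompose leaf/1: op(r(Z, a), n) = op(Z, n).
Decompose op/2: r(Z, a) = Z,  n = n.
Occurs check fails: Z occurs in r(Z, a); the equation Z = r(Z, a) has no finite solution.

FAIL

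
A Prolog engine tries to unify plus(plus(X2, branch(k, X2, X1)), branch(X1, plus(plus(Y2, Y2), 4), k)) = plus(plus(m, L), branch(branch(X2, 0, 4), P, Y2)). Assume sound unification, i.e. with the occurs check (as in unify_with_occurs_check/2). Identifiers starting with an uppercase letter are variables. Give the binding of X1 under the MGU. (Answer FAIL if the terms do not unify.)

branch(m, 0, 4)

Decompose plus/2: plus(X2, branch(k, X2, X1)) = plus(m, L),  branch(X1, plus(plus(Y2, Y2), 4), k) = branch(branch(X2, 0, 4), P, Y2).
Decompose plus/2: X2 = m,  branch(k, X2, X1) = L.
Bind X2 := m; substituting into the remaining equations gives: branch(k, m, X1) = L,  branch(X1, plus(plus(Y2, Y2), 4), k) = branch(branch(m, 0, 4), P, Y2).
Bind L := branch(k, m, X1); no other remaining equation mentions L.
Decompose branch/3: X1 = branch(m, 0, 4),  plus(plus(Y2, Y2), 4) = P,  k = Y2.
Bind X1 := branch(m, 0, 4); no other remaining equation mentions X1. Substituting into the earlier binding gives L := branch(k, m, branch(m, 0, 4)).
Bind P := plus(plus(Y2, Y2), 4); no other remaining equation mentions P.
Bind Y2 := k. Substituting into the earlier binding gives P := plus(plus(k, k), 4).
MGU = { X2 ↦ m, L ↦ branch(k, m, branch(m, 0, 4)), X1 ↦ branch(m, 0, 4), P ↦ plus(plus(k, k), 4), Y2 ↦ k }, so X1 ↦ branch(m, 0, 4).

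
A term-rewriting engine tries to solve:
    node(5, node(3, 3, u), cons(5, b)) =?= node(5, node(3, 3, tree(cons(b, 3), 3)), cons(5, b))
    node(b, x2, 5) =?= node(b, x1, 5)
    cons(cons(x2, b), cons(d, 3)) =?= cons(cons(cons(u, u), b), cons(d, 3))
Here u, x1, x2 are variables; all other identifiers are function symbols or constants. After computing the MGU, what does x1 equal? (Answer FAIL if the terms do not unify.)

cons(tree(cons(b, 3), 3), tree(cons(b, 3), 3))

Decompose node/3: 5 =?= 5,  node(3, 3, u) =?= node(3, 3, tree(cons(b, 3), 3)),  cons(5, b) =?= cons(5, b).
Delete trivial equation 5 =?= 5.
Decompose node/3: 3 =?= 3,  3 =?= 3,  u =?= tree(cons(b, 3), 3).
Delete trivial equation 3 =?= 3.
Delete trivial equation 3 =?= 3.
Bind u := tree(cons(b, 3), 3); substituting into the one remaining equation that mentions u gives: cons(cons(x2, b), cons(d, 3)) =?= cons(cons(cons(tree(cons(b, 3), 3), tree(cons(b, 3), 3)), b), cons(d, 3)).
Delete trivial equation cons(5, b) =?= cons(5, b).
Decompose node/3: b =?= b,  x2 =?= x1,  5 =?= 5.
Delete trivial equation b =?= b.
Bind x2 := x1; substituting into the one remaining equation that mentions x2 gives: cons(cons(x1, b), cons(d, 3)) =?= cons(cons(cons(tree(cons(b, 3), 3), tree(cons(b, 3), 3)), b), cons(d, 3)).
Delete trivial equation 5 =?= 5.
Decompose cons/2: cons(x1, b) =?= cons(cons(tree(cons(b, 3), 3), tree(cons(b, 3), 3)), b),  cons(d, 3) =?= cons(d, 3).
Decompose cons/2: x1 =?= cons(tree(cons(b, 3), 3), tree(cons(b, 3), 3)),  b =?= b.
Bind x1 := cons(tree(cons(b, 3), 3), tree(cons(b, 3), 3)); no other remaining equation mentions x1. Substituting into the earlier binding gives x2 := cons(tree(cons(b, 3), 3), tree(cons(b, 3), 3)).
Delete trivial equation b =?= b.
Delete trivial equation cons(d, 3) =?= cons(d, 3).
MGU = { u := tree(cons(b, 3), 3), x2 := cons(tree(cons(b, 3), 3), tree(cons(b, 3), 3)), x1 := cons(tree(cons(b, 3), 3), tree(cons(b, 3), 3)) }, so x1 := cons(tree(cons(b, 3), 3), tree(cons(b, 3), 3)).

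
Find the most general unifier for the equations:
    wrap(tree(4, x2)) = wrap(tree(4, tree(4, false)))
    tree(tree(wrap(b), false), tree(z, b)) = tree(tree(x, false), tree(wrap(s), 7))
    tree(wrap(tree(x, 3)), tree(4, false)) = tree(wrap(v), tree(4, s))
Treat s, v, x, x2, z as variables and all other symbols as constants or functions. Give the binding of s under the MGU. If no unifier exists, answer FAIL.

FAIL

Decompose wrap/1: tree(4, x2) = tree(4, tree(4, false)).
Decompose tree/2: 4 = 4,  x2 = tree(4, false).
Delete trivial equation 4 = 4.
Bind x2 := tree(4, false); no other remaining equation mentions x2.
Decompose tree/2: tree(wrap(b), false) = tree(x, false),  tree(z, b) = tree(wrap(s), 7).
Decompose tree/2: wrap(b) = x,  false = false.
Bind x := wrap(b); substituting into the one remaining equation that mentions x gives: tree(wrap(tree(wrap(b), 3)), tree(4, false)) = tree(wrap(v), tree(4, s)).
Delete trivial equation false = false.
Decompose tree/2: z = wrap(s),  b = 7.
Bind z := wrap(s); no other remaining equation mentions z.
Clash: constants b and 7 differ; no unifier exists.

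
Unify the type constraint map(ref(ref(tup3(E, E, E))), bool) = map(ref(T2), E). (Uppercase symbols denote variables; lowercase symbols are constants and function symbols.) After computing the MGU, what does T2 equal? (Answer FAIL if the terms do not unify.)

ref(tup3(bool, bool, bool))

Decompose map/2: ref(ref(tup3(E, E, E))) = ref(T2),  bool = E.
Decompose ref/1: ref(tup3(E, E, E)) = T2.
Bind T2 := ref(tup3(E, E, E)); no other remaining equation mentions T2.
Bind E := bool. Substituting into the earlier binding gives T2 := ref(tup3(bool, bool, bool)).
MGU = { T2 := ref(tup3(bool, bool, bool)), E := bool }, so T2 := ref(tup3(bool, bool, bool)).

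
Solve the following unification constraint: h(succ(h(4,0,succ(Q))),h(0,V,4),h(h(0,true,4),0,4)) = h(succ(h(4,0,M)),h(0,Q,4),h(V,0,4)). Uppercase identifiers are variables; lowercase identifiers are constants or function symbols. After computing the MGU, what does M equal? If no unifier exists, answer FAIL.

Decompose h/3: succ(h(4,0,succ(Q))) = succ(h(4,0,M)),  h(0,V,4) = h(0,Q,4),  h(h(0,true,4),0,4) = h(V,0,4).
Decompose succ/1: h(4,0,succ(Q)) = h(4,0,M).
Decompose h/3: 4 = 4,  0 = 0,  succ(Q) = M.
Delete trivial equation 4 = 4.
Delete trivial equation 0 = 0.
Bind M := succ(Q); no other remaining equation mentions M.
Decompose h/3: 0 = 0,  V = Q,  4 = 4.
Delete trivial equation 0 = 0.
Bind V := Q; substituting into the one remaining equation that mentions V gives: h(h(0,true,4),0,4) = h(Q,0,4).
Delete trivial equation 4 = 4.
Decompose h/3: h(0,true,4) = Q,  0 = 0,  4 = 4.
Bind Q := h(0,true,4); no other remaining equation mentions Q. Substituting into the earlier bindings gives M := succ(h(0,true,4)), V := h(0,true,4).
Delete trivial equation 0 = 0.
Delete trivial equation 4 = 4.
MGU = { M := succ(h(0,true,4)), V := h(0,true,4), Q := h(0,true,4) }, so M := succ(h(0,true,4)).

succ(h(0,true,4))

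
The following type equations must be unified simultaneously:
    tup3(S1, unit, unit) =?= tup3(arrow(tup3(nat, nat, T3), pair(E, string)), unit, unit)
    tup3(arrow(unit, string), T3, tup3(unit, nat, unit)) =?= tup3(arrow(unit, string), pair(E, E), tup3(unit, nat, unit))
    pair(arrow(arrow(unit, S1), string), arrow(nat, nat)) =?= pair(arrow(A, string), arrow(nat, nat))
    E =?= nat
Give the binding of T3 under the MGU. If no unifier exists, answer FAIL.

pair(nat, nat)

Decompose tup3/3: S1 =?= arrow(tup3(nat, nat, T3), pair(E, string)),  unit =?= unit,  unit =?= unit.
Bind S1 := arrow(tup3(nat, nat, T3), pair(E, string)); substituting into the one remaining equation that mentions S1 gives: pair(arrow(arrow(unit, arrow(tup3(nat, nat, T3), pair(E, string))), string), arrow(nat, nat)) =?= pair(arrow(A, string), arrow(nat, nat)).
Delete trivial equation unit =?= unit.
Delete trivial equation unit =?= unit.
Decompose tup3/3: arrow(unit, string) =?= arrow(unit, string),  T3 =?= pair(E, E),  tup3(unit, nat, unit) =?= tup3(unit, nat, unit).
Delete trivial equation arrow(unit, string) =?= arrow(unit, string).
Bind T3 := pair(E, E); substituting into the one remaining equation that mentions T3 gives: pair(arrow(arrow(unit, arrow(tup3(nat, nat, pair(E, E)), pair(E, string))), string), arrow(nat, nat)) =?= pair(arrow(A, string), arrow(nat, nat)). Substituting into the earlier binding gives S1 := arrow(tup3(nat, nat, pair(E, E)), pair(E, string)).
Delete trivial equation tup3(unit, nat, unit) =?= tup3(unit, nat, unit).
Decompose pair/2: arrow(arrow(unit, arrow(tup3(nat, nat, pair(E, E)), pair(E, string))), string) =?= arrow(A, string),  arrow(nat, nat) =?= arrow(nat, nat).
Decompose arrow/2: arrow(unit, arrow(tup3(nat, nat, pair(E, E)), pair(E, string))) =?= A,  string =?= string.
Bind A := arrow(unit, arrow(tup3(nat, nat, pair(E, E)), pair(E, string))); no other remaining equation mentions A.
Delete trivial equation string =?= string.
Delete trivial equation arrow(nat, nat) =?= arrow(nat, nat).
Bind E := nat. Substituting into the earlier bindings gives S1 := arrow(tup3(nat, nat, pair(nat, nat)), pair(nat, string)), T3 := pair(nat, nat), A := arrow(unit, arrow(tup3(nat, nat, pair(nat, nat)), pair(nat, string))).
MGU = { S1 -> arrow(tup3(nat, nat, pair(nat, nat)), pair(nat, string)), T3 -> pair(nat, nat), A -> arrow(unit, arrow(tup3(nat, nat, pair(nat, nat)), pair(nat, string))), E -> nat }, so T3 -> pair(nat, nat).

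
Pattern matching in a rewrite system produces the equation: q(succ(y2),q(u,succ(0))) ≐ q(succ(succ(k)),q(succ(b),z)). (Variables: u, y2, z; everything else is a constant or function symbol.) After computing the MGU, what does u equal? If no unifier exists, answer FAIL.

Decompose q/2: succ(y2) ≐ succ(succ(k)),  q(u,succ(0)) ≐ q(succ(b),z).
Decompose succ/1: y2 ≐ succ(k).
Bind y2 := succ(k); no other remaining equation mentions y2.
Decompose q/2: u ≐ succ(b),  succ(0) ≐ z.
Bind u := succ(b); no other remaining equation mentions u.
Bind z := succ(0).
MGU = { y2 := succ(k), u := succ(b), z := succ(0) }, so u := succ(b).

succ(b)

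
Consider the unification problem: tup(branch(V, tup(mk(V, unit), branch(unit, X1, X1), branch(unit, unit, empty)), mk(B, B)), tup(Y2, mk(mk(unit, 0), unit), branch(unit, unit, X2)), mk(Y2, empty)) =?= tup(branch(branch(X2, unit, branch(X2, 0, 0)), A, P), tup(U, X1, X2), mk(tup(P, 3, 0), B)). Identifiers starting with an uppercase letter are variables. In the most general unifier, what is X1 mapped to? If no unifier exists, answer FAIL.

Decompose tup/3: branch(V, tup(mk(V, unit), branch(unit, X1, X1), branch(unit, unit, empty)), mk(B, B)) =?= branch(branch(X2, unit, branch(X2, 0, 0)), A, P),  tup(Y2, mk(mk(unit, 0), unit), branch(unit, unit, X2)) =?= tup(U, X1, X2),  mk(Y2, empty) =?= mk(tup(P, 3, 0), B).
Decompose branch/3: V =?= branch(X2, unit, branch(X2, 0, 0)),  tup(mk(V, unit), branch(unit, X1, X1), branch(unit, unit, empty)) =?= A,  mk(B, B) =?= P.
Bind V := branch(X2, unit, branch(X2, 0, 0)); substituting into the one remaining equation that mentions V gives: tup(mk(branch(X2, unit, branch(X2, 0, 0)), unit), branch(unit, X1, X1), branch(unit, unit, empty)) =?= A.
Bind A := tup(mk(branch(X2, unit, branch(X2, 0, 0)), unit), branch(unit, X1, X1), branch(unit, unit, empty)); no other remaining equation mentions A.
Bind P := mk(B, B); substituting into the one remaining equation that mentions P gives: mk(Y2, empty) =?= mk(tup(mk(B, B), 3, 0), B).
Decompose tup/3: Y2 =?= U,  mk(mk(unit, 0), unit) =?= X1,  branch(unit, unit, X2) =?= X2.
Bind Y2 := U; substituting into the one remaining equation that mentions Y2 gives: mk(U, empty) =?= mk(tup(mk(B, B), 3, 0), B).
Bind X1 := mk(mk(unit, 0), unit); no other remaining equation mentions X1. Substituting into the earlier binding gives A := tup(mk(branch(X2, unit, branch(X2, 0, 0)), unit), branch(unit, mk(mk(unit, 0), unit), mk(mk(unit, 0), unit)), branch(unit, unit, empty)).
Occurs check fails: X2 occurs in branch(unit, unit, X2); the equation X2 =?= branch(unit, unit, X2) has no finite solution.

FAIL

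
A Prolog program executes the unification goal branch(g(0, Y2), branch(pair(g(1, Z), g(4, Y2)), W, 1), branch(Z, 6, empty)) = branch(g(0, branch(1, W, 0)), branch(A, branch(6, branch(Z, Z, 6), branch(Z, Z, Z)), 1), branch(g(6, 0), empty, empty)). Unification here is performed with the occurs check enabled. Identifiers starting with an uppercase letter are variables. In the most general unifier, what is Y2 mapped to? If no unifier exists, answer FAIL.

Decompose branch/3: g(0, Y2) = g(0, branch(1, W, 0)),  branch(pair(g(1, Z), g(4, Y2)), W, 1) = branch(A, branch(6, branch(Z, Z, 6), branch(Z, Z, Z)), 1),  branch(Z, 6, empty) = branch(g(6, 0), empty, empty).
Decompose g/2: 0 = 0,  Y2 = branch(1, W, 0).
Delete trivial equation 0 = 0.
Bind Y2 := branch(1, W, 0); substituting into the one remaining equation that mentions Y2 gives: branch(pair(g(1, Z), g(4, branch(1, W, 0))), W, 1) = branch(A, branch(6, branch(Z, Z, 6), branch(Z, Z, Z)), 1).
Decompose branch/3: pair(g(1, Z), g(4, branch(1, W, 0))) = A,  W = branch(6, branch(Z, Z, 6), branch(Z, Z, Z)),  1 = 1.
Bind A := pair(g(1, Z), g(4, branch(1, W, 0))); no other remaining equation mentions A.
Bind W := branch(6, branch(Z, Z, 6), branch(Z, Z, Z)); no other remaining equation mentions W. Substituting into the earlier bindings gives Y2 := branch(1, branch(6, branch(Z, Z, 6), branch(Z, Z, Z)), 0), A := pair(g(1, Z), g(4, branch(1, branch(6, branch(Z, Z, 6), branch(Z, Z, Z)), 0))).
Delete trivial equation 1 = 1.
Decompose branch/3: Z = g(6, 0),  6 = empty,  empty = empty.
Bind Z := g(6, 0); no other remaining equation mentions Z. Substituting into the earlier bindings gives Y2 := branch(1, branch(6, branch(g(6, 0), g(6, 0), 6), branch(g(6, 0), g(6, 0), g(6, 0))), 0), A := pair(g(1, g(6, 0)), g(4, branch(1, branch(6, branch(g(6, 0), g(6, 0), 6), branch(g(6, 0), g(6, 0), g(6, 0))), 0))), W := branch(6, branch(g(6, 0), g(6, 0), 6), branch(g(6, 0), g(6, 0), g(6, 0))).
Clash: constants 6 and empty differ; no unifier exists.

FAIL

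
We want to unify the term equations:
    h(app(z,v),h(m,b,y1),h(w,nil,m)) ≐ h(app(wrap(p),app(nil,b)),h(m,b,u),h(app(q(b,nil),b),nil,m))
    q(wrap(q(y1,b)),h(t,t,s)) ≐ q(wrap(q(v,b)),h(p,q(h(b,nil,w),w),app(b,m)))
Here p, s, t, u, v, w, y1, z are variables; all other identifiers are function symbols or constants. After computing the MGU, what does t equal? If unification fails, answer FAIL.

Decompose h/3: app(z,v) ≐ app(wrap(p),app(nil,b)),  h(m,b,y1) ≐ h(m,b,u),  h(w,nil,m) ≐ h(app(q(b,nil),b),nil,m).
Decompose app/2: z ≐ wrap(p),  v ≐ app(nil,b).
Bind z := wrap(p); no other remaining equation mentions z.
Bind v := app(nil,b); substituting into the one remaining equation that mentions v gives: q(wrap(q(y1,b)),h(t,t,s)) ≐ q(wrap(q(app(nil,b),b)),h(p,q(h(b,nil,w),w),app(b,m))).
Decompose h/3: m ≐ m,  b ≐ b,  y1 ≐ u.
Delete trivial equation m ≐ m.
Delete trivial equation b ≐ b.
Bind y1 := u; substituting into the one remaining equation that mentions y1 gives: q(wrap(q(u,b)),h(t,t,s)) ≐ q(wrap(q(app(nil,b),b)),h(p,q(h(b,nil,w),w),app(b,m))).
Decompose h/3: w ≐ app(q(b,nil),b),  nil ≐ nil,  m ≐ m.
Bind w := app(q(b,nil),b); substituting into the one remaining equation that mentions w gives: q(wrap(q(u,b)),h(t,t,s)) ≐ q(wrap(q(app(nil,b),b)),h(p,q(h(b,nil,app(q(b,nil),b)),app(q(b,nil),b)),app(b,m))).
Delete trivial equation nil ≐ nil.
Delete trivial equation m ≐ m.
Decompose q/2: wrap(q(u,b)) ≐ wrap(q(app(nil,b),b)),  h(t,t,s) ≐ h(p,q(h(b,nil,app(q(b,nil),b)),app(q(b,nil),b)),app(b,m)).
Decompose wrap/1: q(u,b) ≐ q(app(nil,b),b).
Decompose q/2: u ≐ app(nil,b),  b ≐ b.
Bind u := app(nil,b); no other remaining equation mentions u. Substituting into the earlier binding gives y1 := app(nil,b).
Delete trivial equation b ≐ b.
Decompose h/3: t ≐ p,  t ≐ q(h(b,nil,app(q(b,nil),b)),app(q(b,nil),b)),  s ≐ app(b,m).
Bind t := p; substituting into the one remaining equation that mentions t gives: p ≐ q(h(b,nil,app(q(b,nil),b)),app(q(b,nil),b)).
Bind p := q(h(b,nil,app(q(b,nil),b)),app(q(b,nil),b)); no other remaining equation mentions p. Substituting into the earlier bindings gives z := wrap(q(h(b,nil,app(q(b,nil),b)),app(q(b,nil),b))), t := q(h(b,nil,app(q(b,nil),b)),app(q(b,nil),b)).
Bind s := app(b,m).
MGU = { z := wrap(q(h(b,nil,app(q(b,nil),b)),app(q(b,nil),b))), v := app(nil,b), y1 := app(nil,b), w := app(q(b,nil),b), u := app(nil,b), t := q(h(b,nil,app(q(b,nil),b)),app(q(b,nil),b)), p := q(h(b,nil,app(q(b,nil),b)),app(q(b,nil),b)), s := app(b,m) }, so t := q(h(b,nil,app(q(b,nil),b)),app(q(b,nil),b)).

q(h(b,nil,app(q(b,nil),b)),app(q(b,nil),b))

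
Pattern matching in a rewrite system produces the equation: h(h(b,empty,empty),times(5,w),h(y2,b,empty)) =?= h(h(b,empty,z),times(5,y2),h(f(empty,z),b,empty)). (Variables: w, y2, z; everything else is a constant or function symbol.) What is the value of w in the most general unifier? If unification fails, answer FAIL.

f(empty,empty)

Decompose h/3: h(b,empty,empty) =?= h(b,empty,z),  times(5,w) =?= times(5,y2),  h(y2,b,empty) =?= h(f(empty,z),b,empty).
Decompose h/3: b =?= b,  empty =?= empty,  empty =?= z.
Delete trivial equation b =?= b.
Delete trivial equation empty =?= empty.
Bind z := empty; substituting into the one remaining equation that mentions z gives: h(y2,b,empty) =?= h(f(empty,empty),b,empty).
Decompose times/2: 5 =?= 5,  w =?= y2.
Delete trivial equation 5 =?= 5.
Bind w := y2; no other remaining equation mentions w.
Decompose h/3: y2 =?= f(empty,empty),  b =?= b,  empty =?= empty.
Bind y2 := f(empty,empty); no other remaining equation mentions y2. Substituting into the earlier binding gives w := f(empty,empty).
Delete trivial equation b =?= b.
Delete trivial equation empty =?= empty.
MGU = { z ↦ empty, w ↦ f(empty,empty), y2 ↦ f(empty,empty) }, so w ↦ f(empty,empty).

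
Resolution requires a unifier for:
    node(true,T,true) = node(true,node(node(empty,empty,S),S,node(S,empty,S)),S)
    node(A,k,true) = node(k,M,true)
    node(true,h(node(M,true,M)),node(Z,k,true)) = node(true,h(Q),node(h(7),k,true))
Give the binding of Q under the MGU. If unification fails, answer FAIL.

Decompose node/3: true = true,  T = node(node(empty,empty,S),S,node(S,empty,S)),  true = S.
Delete trivial equation true = true.
Bind T := node(node(empty,empty,S),S,node(S,empty,S)); no other remaining equation mentions T.
Bind S := true; no other remaining equation mentions S. Substituting into the earlier binding gives T := node(node(empty,empty,true),true,node(true,empty,true)).
Decompose node/3: A = k,  k = M,  true = true.
Bind A := k; no other remaining equation mentions A.
Bind M := k; substituting into the one remaining equation that mentions M gives: node(true,h(node(k,true,k)),node(Z,k,true)) = node(true,h(Q),node(h(7),k,true)).
Delete trivial equation true = true.
Decompose node/3: true = true,  h(node(k,true,k)) = h(Q),  node(Z,k,true) = node(h(7),k,true).
Delete trivial equation true = true.
Decompose h/1: node(k,true,k) = Q.
Bind Q := node(k,true,k); no other remaining equation mentions Q.
Decompose node/3: Z = h(7),  k = k,  true = true.
Bind Z := h(7); no other remaining equation mentions Z.
Delete trivial equation k = k.
Delete trivial equation true = true.
MGU = { T ↦ node(node(empty,empty,true),true,node(true,empty,true)), S ↦ true, A ↦ k, M ↦ k, Q ↦ node(k,true,k), Z ↦ h(7) }, so Q ↦ node(k,true,k).

node(k,true,k)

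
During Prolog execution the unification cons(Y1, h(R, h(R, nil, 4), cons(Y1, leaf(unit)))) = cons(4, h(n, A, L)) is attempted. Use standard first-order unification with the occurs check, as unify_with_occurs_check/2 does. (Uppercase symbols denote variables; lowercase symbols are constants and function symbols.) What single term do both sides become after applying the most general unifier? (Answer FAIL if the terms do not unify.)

cons(4, h(n, h(n, nil, 4), cons(4, leaf(unit))))

Decompose cons/2: Y1 = 4,  h(R, h(R, nil, 4), cons(Y1, leaf(unit))) = h(n, A, L).
Bind Y1 := 4; substituting into the remaining equation gives: h(R, h(R, nil, 4), cons(4, leaf(unit))) = h(n, A, L).
Decompose h/3: R = n,  h(R, nil, 4) = A,  cons(4, leaf(unit)) = L.
Bind R := n; substituting into the one remaining equation that mentions R gives: h(n, nil, 4) = A.
Bind A := h(n, nil, 4); no other remaining equation mentions A.
Bind L := cons(4, leaf(unit)).
Applying the MGU to either side gives cons(4, h(n, h(n, nil, 4), cons(4, leaf(unit)))).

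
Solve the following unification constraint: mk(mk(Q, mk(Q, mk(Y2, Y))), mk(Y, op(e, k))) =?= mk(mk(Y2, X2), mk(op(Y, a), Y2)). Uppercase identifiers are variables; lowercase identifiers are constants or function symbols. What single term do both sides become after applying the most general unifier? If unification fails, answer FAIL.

FAIL

Decompose mk/2: mk(Q, mk(Q, mk(Y2, Y))) =?= mk(Y2, X2),  mk(Y, op(e, k)) =?= mk(op(Y, a), Y2).
Decompose mk/2: Q =?= Y2,  mk(Q, mk(Y2, Y)) =?= X2.
Bind Q := Y2; substituting into the one remaining equation that mentions Q gives: mk(Y2, mk(Y2, Y)) =?= X2.
Bind X2 := mk(Y2, mk(Y2, Y)); no other remaining equation mentions X2.
Decompose mk/2: Y =?= op(Y, a),  op(e, k) =?= Y2.
Occurs check fails: Y occurs in op(Y, a); the equation Y =?= op(Y, a) has no finite solution.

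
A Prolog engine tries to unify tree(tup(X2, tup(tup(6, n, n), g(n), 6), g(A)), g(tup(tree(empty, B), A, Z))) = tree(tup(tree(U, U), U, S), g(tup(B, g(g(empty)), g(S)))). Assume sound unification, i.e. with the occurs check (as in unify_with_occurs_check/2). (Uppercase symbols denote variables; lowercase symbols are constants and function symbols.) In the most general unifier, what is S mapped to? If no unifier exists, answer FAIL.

FAIL

Decompose tree/2: tup(X2, tup(tup(6, n, n), g(n), 6), g(A)) = tup(tree(U, U), U, S),  g(tup(tree(empty, B), A, Z)) = g(tup(B, g(g(empty)), g(S))).
Decompose tup/3: X2 = tree(U, U),  tup(tup(6, n, n), g(n), 6) = U,  g(A) = S.
Bind X2 := tree(U, U); no other remaining equation mentions X2.
Bind U := tup(tup(6, n, n), g(n), 6); no other remaining equation mentions U. Substituting into the earlier binding gives X2 := tree(tup(tup(6, n, n), g(n), 6), tup(tup(6, n, n), g(n), 6)).
Bind S := g(A); substituting into the remaining equation gives: g(tup(tree(empty, B), A, Z)) = g(tup(B, g(g(empty)), g(g(A)))).
Decompose g/1: tup(tree(empty, B), A, Z) = tup(B, g(g(empty)), g(g(A))).
Decompose tup/3: tree(empty, B) = B,  A = g(g(empty)),  Z = g(g(A)).
Occurs check fails: B occurs in tree(empty, B); the equation B = tree(empty, B) has no finite solution.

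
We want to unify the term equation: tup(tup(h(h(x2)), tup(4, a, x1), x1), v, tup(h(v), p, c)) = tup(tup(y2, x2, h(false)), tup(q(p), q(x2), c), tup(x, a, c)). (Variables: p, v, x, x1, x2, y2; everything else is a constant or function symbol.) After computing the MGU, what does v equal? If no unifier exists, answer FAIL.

Decompose tup/3: tup(h(h(x2)), tup(4, a, x1), x1) = tup(y2, x2, h(false)),  v = tup(q(p), q(x2), c),  tup(h(v), p, c) = tup(x, a, c).
Decompose tup/3: h(h(x2)) = y2,  tup(4, a, x1) = x2,  x1 = h(false).
Bind y2 := h(h(x2)); no other remaining equation mentions y2.
Bind x2 := tup(4, a, x1); substituting into the one remaining equation that mentions x2 gives: v = tup(q(p), q(tup(4, a, x1)), c). Substituting into the earlier binding gives y2 := h(h(tup(4, a, x1))).
Bind x1 := h(false); substituting into the one remaining equation that mentions x1 gives: v = tup(q(p), q(tup(4, a, h(false))), c). Substituting into the earlier bindings gives y2 := h(h(tup(4, a, h(false)))), x2 := tup(4, a, h(false)).
Bind v := tup(q(p), q(tup(4, a, h(false))), c); substituting into the remaining equation gives: tup(h(tup(q(p), q(tup(4, a, h(false))), c)), p, c) = tup(x, a, c).
Decompose tup/3: h(tup(q(p), q(tup(4, a, h(false))), c)) = x,  p = a,  c = c.
Bind x := h(tup(q(p), q(tup(4, a, h(false))), c)); no other remaining equation mentions x.
Bind p := a; no other remaining equation mentions p. Substituting into the earlier bindings gives v := tup(q(a), q(tup(4, a, h(false))), c), x := h(tup(q(a), q(tup(4, a, h(false))), c)).
Delete trivial equation c = c.
MGU = { y2 := h(h(tup(4, a, h(false)))), x2 := tup(4, a, h(false)), x1 := h(false), v := tup(q(a), q(tup(4, a, h(false))), c), x := h(tup(q(a), q(tup(4, a, h(false))), c)), p := a }, so v := tup(q(a), q(tup(4, a, h(false))), c).

tup(q(a), q(tup(4, a, h(false))), c)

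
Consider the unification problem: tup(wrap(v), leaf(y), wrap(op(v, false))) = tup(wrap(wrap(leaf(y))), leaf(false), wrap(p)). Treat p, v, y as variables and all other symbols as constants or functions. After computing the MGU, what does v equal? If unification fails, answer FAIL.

Decompose tup/3: wrap(v) = wrap(wrap(leaf(y))),  leaf(y) = leaf(false),  wrap(op(v, false)) = wrap(p).
Decompose wrap/1: v = wrap(leaf(y)).
Bind v := wrap(leaf(y)); substituting into the one remaining equation that mentions v gives: wrap(op(wrap(leaf(y)), false)) = wrap(p).
Decompose leaf/1: y = false.
Bind y := false; substituting into the remaining equation gives: wrap(op(wrap(leaf(false)), false)) = wrap(p). Substituting into the earlier binding gives v := wrap(leaf(false)).
Decompose wrap/1: op(wrap(leaf(false)), false) = p.
Bind p := op(wrap(leaf(false)), false).
MGU = { v := wrap(leaf(false)), y := false, p := op(wrap(leaf(false)), false) }, so v := wrap(leaf(false)).

wrap(leaf(false))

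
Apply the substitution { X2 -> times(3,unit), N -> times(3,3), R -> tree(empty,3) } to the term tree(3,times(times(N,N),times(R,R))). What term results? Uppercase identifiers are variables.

tree(3,times(times(times(3,3),times(3,3)),times(tree(empty,3),tree(empty,3))))

Replace each occurrence of N with times(3,3).
Replace each occurrence of R with tree(empty,3).
Result: tree(3,times(times(times(3,3),times(3,3)),times(tree(empty,3),tree(empty,3)))).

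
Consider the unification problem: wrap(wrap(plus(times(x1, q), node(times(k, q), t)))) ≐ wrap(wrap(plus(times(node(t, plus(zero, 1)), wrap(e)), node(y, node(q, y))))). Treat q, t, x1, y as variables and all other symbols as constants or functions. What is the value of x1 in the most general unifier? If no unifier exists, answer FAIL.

node(node(wrap(e), times(k, wrap(e))), plus(zero, 1))

Decompose wrap/1: wrap(plus(times(x1, q), node(times(k, q), t))) ≐ wrap(plus(times(node(t, plus(zero, 1)), wrap(e)), node(y, node(q, y)))).
Decompose wrap/1: plus(times(x1, q), node(times(k, q), t)) ≐ plus(times(node(t, plus(zero, 1)), wrap(e)), node(y, node(q, y))).
Decompose plus/2: times(x1, q) ≐ times(node(t, plus(zero, 1)), wrap(e)),  node(times(k, q), t) ≐ node(y, node(q, y)).
Decompose times/2: x1 ≐ node(t, plus(zero, 1)),  q ≐ wrap(e).
Bind x1 := node(t, plus(zero, 1)); no other remaining equation mentions x1.
Bind q := wrap(e); substituting into the remaining equation gives: node(times(k, wrap(e)), t) ≐ node(y, node(wrap(e), y)).
Decompose node/2: times(k, wrap(e)) ≐ y,  t ≐ node(wrap(e), y).
Bind y := times(k, wrap(e)); substituting into the remaining equation gives: t ≐ node(wrap(e), times(k, wrap(e))).
Bind t := node(wrap(e), times(k, wrap(e))). Substituting into the earlier binding gives x1 := node(node(wrap(e), times(k, wrap(e))), plus(zero, 1)).
MGU = { x1 := node(node(wrap(e), times(k, wrap(e))), plus(zero, 1)), q := wrap(e), y := times(k, wrap(e)), t := node(wrap(e), times(k, wrap(e))) }, so x1 := node(node(wrap(e), times(k, wrap(e))), plus(zero, 1)).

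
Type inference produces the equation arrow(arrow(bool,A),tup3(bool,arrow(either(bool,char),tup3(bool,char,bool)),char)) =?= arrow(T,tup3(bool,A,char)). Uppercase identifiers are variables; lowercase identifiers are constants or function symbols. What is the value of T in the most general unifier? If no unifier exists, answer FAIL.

arrow(bool,arrow(either(bool,char),tup3(bool,char,bool)))

Decompose arrow/2: arrow(bool,A) =?= T,  tup3(bool,arrow(either(bool,char),tup3(bool,char,bool)),char) =?= tup3(bool,A,char).
Bind T := arrow(bool,A); no other remaining equation mentions T.
Decompose tup3/3: bool =?= bool,  arrow(either(bool,char),tup3(bool,char,bool)) =?= A,  char =?= char.
Delete trivial equation bool =?= bool.
Bind A := arrow(either(bool,char),tup3(bool,char,bool)); no other remaining equation mentions A. Substituting into the earlier binding gives T := arrow(bool,arrow(either(bool,char),tup3(bool,char,bool))).
Delete trivial equation char =?= char.
MGU = { T := arrow(bool,arrow(either(bool,char),tup3(bool,char,bool))), A := arrow(either(bool,char),tup3(bool,char,bool)) }, so T := arrow(bool,arrow(either(bool,char),tup3(bool,char,bool))).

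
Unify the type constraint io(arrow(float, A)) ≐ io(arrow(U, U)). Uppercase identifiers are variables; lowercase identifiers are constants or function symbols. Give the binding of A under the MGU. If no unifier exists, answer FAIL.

Decompose io/1: arrow(float, A) ≐ arrow(U, U).
Decompose arrow/2: float ≐ U,  A ≐ U.
Bind U := float; substituting into the remaining equation gives: A ≐ float.
Bind A := float.
MGU = { U -> float, A -> float }, so A -> float.

float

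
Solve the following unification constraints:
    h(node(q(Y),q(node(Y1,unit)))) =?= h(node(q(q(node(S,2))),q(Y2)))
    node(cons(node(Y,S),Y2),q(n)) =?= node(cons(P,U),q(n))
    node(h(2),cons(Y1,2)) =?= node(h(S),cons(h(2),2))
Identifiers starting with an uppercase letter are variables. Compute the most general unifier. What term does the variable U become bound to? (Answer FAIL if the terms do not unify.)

Decompose h/1: node(q(Y),q(node(Y1,unit))) =?= node(q(q(node(S,2))),q(Y2)).
Decompose node/2: q(Y) =?= q(q(node(S,2))),  q(node(Y1,unit)) =?= q(Y2).
Decompose q/1: Y =?= q(node(S,2)).
Bind Y := q(node(S,2)); substituting into the one remaining equation that mentions Y gives: node(cons(node(q(node(S,2)),S),Y2),q(n)) =?= node(cons(P,U),q(n)).
Decompose q/1: node(Y1,unit) =?= Y2.
Bind Y2 := node(Y1,unit); substituting into the one remaining equation that mentions Y2 gives: node(cons(node(q(node(S,2)),S),node(Y1,unit)),q(n)) =?= node(cons(P,U),q(n)).
Decompose node/2: cons(node(q(node(S,2)),S),node(Y1,unit)) =?= cons(P,U),  q(n) =?= q(n).
Decompose cons/2: node(q(node(S,2)),S) =?= P,  node(Y1,unit) =?= U.
Bind P := node(q(node(S,2)),S); no other remaining equation mentions P.
Bind U := node(Y1,unit); no other remaining equation mentions U.
Delete trivial equation q(n) =?= q(n).
Decompose node/2: h(2) =?= h(S),  cons(Y1,2) =?= cons(h(2),2).
Decompose h/1: 2 =?= S.
Bind S := 2; no other remaining equation mentions S. Substituting into the earlier bindings gives Y := q(node(2,2)), P := node(q(node(2,2)),2).
Decompose cons/2: Y1 =?= h(2),  2 =?= 2.
Bind Y1 := h(2); no other remaining equation mentions Y1. Substituting into the earlier bindings gives Y2 := node(h(2),unit), U := node(h(2),unit).
Delete trivial equation 2 =?= 2.
MGU = { Y -> q(node(2,2)), Y2 -> node(h(2),unit), P -> node(q(node(2,2)),2), U -> node(h(2),unit), S -> 2, Y1 -> h(2) }, so U -> node(h(2),unit).

node(h(2),unit)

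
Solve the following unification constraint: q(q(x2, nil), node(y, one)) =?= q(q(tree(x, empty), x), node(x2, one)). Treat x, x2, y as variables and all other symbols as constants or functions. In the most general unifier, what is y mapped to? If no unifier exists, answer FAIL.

tree(nil, empty)

Decompose q/2: q(x2, nil) =?= q(tree(x, empty), x),  node(y, one) =?= node(x2, one).
Decompose q/2: x2 =?= tree(x, empty),  nil =?= x.
Bind x2 := tree(x, empty); substituting into the one remaining equation that mentions x2 gives: node(y, one) =?= node(tree(x, empty), one).
Bind x := nil; substituting into the remaining equation gives: node(y, one) =?= node(tree(nil, empty), one). Substituting into the earlier binding gives x2 := tree(nil, empty).
Decompose node/2: y =?= tree(nil, empty),  one =?= one.
Bind y := tree(nil, empty); no other remaining equation mentions y.
Delete trivial equation one =?= one.
MGU = { x2 ↦ tree(nil, empty), x ↦ nil, y ↦ tree(nil, empty) }, so y ↦ tree(nil, empty).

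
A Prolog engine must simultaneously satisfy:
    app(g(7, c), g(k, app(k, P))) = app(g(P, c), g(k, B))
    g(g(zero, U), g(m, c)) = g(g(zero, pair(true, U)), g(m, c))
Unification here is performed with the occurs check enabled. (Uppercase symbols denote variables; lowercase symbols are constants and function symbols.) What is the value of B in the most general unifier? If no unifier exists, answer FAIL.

Decompose app/2: g(7, c) = g(P, c),  g(k, app(k, P)) = g(k, B).
Decompose g/2: 7 = P,  c = c.
Bind P := 7; substituting into the one remaining equation that mentions P gives: g(k, app(k, 7)) = g(k, B).
Delete trivial equation c = c.
Decompose g/2: k = k,  app(k, 7) = B.
Delete trivial equation k = k.
Bind B := app(k, 7); no other remaining equation mentions B.
Decompose g/2: g(zero, U) = g(zero, pair(true, U)),  g(m, c) = g(m, c).
Decompose g/2: zero = zero,  U = pair(true, U).
Delete trivial equation zero = zero.
Occurs check fails: U occurs in pair(true, U); the equation U = pair(true, U) has no finite solution.

FAIL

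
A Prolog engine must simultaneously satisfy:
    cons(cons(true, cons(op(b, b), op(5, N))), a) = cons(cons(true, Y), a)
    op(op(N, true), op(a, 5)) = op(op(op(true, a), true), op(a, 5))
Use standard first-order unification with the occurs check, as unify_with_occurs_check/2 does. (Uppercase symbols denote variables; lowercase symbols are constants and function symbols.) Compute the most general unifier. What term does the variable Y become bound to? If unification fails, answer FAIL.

cons(op(b, b), op(5, op(true, a)))

Decompose cons/2: cons(true, cons(op(b, b), op(5, N))) = cons(true, Y),  a = a.
Decompose cons/2: true = true,  cons(op(b, b), op(5, N)) = Y.
Delete trivial equation true = true.
Bind Y := cons(op(b, b), op(5, N)); no other remaining equation mentions Y.
Delete trivial equation a = a.
Decompose op/2: op(N, true) = op(op(true, a), true),  op(a, 5) = op(a, 5).
Decompose op/2: N = op(true, a),  true = true.
Bind N := op(true, a); no other remaining equation mentions N. Substituting into the earlier binding gives Y := cons(op(b, b), op(5, op(true, a))).
Delete trivial equation true = true.
Delete trivial equation op(a, 5) = op(a, 5).
MGU = { Y = cons(op(b, b), op(5, op(true, a))), N = op(true, a) }, so Y = cons(op(b, b), op(5, op(true, a))).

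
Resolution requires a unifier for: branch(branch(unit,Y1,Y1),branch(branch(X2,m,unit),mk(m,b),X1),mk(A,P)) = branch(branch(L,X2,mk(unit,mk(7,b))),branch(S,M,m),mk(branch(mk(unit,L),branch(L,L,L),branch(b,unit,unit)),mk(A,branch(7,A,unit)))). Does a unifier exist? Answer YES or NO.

YES

Decompose branch/3: branch(unit,Y1,Y1) = branch(L,X2,mk(unit,mk(7,b))),  branch(branch(X2,m,unit),mk(m,b),X1) = branch(S,M,m),  mk(A,P) = mk(branch(mk(unit,L),branch(L,L,L),branch(b,unit,unit)),mk(A,branch(7,A,unit))).
Decompose branch/3: unit = L,  Y1 = X2,  Y1 = mk(unit,mk(7,b)).
Bind L := unit; substituting into the one remaining equation that mentions L gives: mk(A,P) = mk(branch(mk(unit,unit),branch(unit,unit,unit),branch(b,unit,unit)),mk(A,branch(7,A,unit))).
Bind Y1 := X2; substituting into the one remaining equation that mentions Y1 gives: X2 = mk(unit,mk(7,b)).
Bind X2 := mk(unit,mk(7,b)); substituting into the one remaining equation that mentions X2 gives: branch(branch(mk(unit,mk(7,b)),m,unit),mk(m,b),X1) = branch(S,M,m). Substituting into the earlier binding gives Y1 := mk(unit,mk(7,b)).
Decompose branch/3: branch(mk(unit,mk(7,b)),m,unit) = S,  mk(m,b) = M,  X1 = m.
Bind S := branch(mk(unit,mk(7,b)),m,unit); no other remaining equation mentions S.
Bind M := mk(m,b); no other remaining equation mentions M.
Bind X1 := m; no other remaining equation mentions X1.
Decompose mk/2: A = branch(mk(unit,unit),branch(unit,unit,unit),branch(b,unit,unit)),  P = mk(A,branch(7,A,unit)).
Bind A := branch(mk(unit,unit),branch(unit,unit,unit),branch(b,unit,unit)); substituting into the remaining equation gives: P = mk(branch(mk(unit,unit),branch(unit,unit,unit),branch(b,unit,unit)),branch(7,branch(mk(unit,unit),branch(unit,unit,unit),branch(b,unit,unit)),unit)).
Bind P := mk(branch(mk(unit,unit),branch(unit,unit,unit),branch(b,unit,unit)),branch(7,branch(mk(unit,unit),branch(unit,unit,unit),branch(b,unit,unit)),unit)).
No equations remain and no clash or occurs-check failure arose, so a unifier exists.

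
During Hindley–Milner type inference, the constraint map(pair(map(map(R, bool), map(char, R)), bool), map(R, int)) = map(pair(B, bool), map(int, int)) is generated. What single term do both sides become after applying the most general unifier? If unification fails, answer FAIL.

Decompose map/2: pair(map(map(R, bool), map(char, R)), bool) = pair(B, bool),  map(R, int) = map(int, int).
Decompose pair/2: map(map(R, bool), map(char, R)) = B,  bool = bool.
Bind B := map(map(R, bool), map(char, R)); no other remaining equation mentions B.
Delete trivial equation bool = bool.
Decompose map/2: R = int,  int = int.
Bind R := int; no other remaining equation mentions R. Substituting into the earlier binding gives B := map(map(int, bool), map(char, int)).
Delete trivial equation int = int.
Applying the MGU to either side gives map(pair(map(map(int, bool), map(char, int)), bool), map(int, int)).

map(pair(map(map(int, bool), map(char, int)), bool), map(int, int))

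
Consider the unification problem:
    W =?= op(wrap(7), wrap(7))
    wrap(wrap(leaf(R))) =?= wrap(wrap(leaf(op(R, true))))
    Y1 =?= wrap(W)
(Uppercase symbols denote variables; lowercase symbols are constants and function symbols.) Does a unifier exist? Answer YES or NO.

Bind W := op(wrap(7), wrap(7)); substituting into the one remaining equation that mentions W gives: Y1 =?= wrap(op(wrap(7), wrap(7))).
Decompose wrap/1: wrap(leaf(R)) =?= wrap(leaf(op(R, true))).
Decompose wrap/1: leaf(R) =?= leaf(op(R, true)).
Decompose leaf/1: R =?= op(R, true).
Occurs check fails: R occurs in op(R, true); the equation R =?= op(R, true) has no finite solution.

NO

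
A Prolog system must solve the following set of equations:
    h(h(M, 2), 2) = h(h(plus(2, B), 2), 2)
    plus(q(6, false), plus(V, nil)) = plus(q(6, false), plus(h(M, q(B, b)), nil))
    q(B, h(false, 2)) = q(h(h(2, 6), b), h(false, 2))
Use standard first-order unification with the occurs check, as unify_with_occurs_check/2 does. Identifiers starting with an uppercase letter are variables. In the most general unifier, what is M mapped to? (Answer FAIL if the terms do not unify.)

Decompose h/2: h(M, 2) = h(plus(2, B), 2),  2 = 2.
Decompose h/2: M = plus(2, B),  2 = 2.
Bind M := plus(2, B); substituting into the one remaining equation that mentions M gives: plus(q(6, false), plus(V, nil)) = plus(q(6, false), plus(h(plus(2, B), q(B, b)), nil)).
Delete trivial equation 2 = 2.
Delete trivial equation 2 = 2.
Decompose plus/2: q(6, false) = q(6, false),  plus(V, nil) = plus(h(plus(2, B), q(B, b)), nil).
Delete trivial equation q(6, false) = q(6, false).
Decompose plus/2: V = h(plus(2, B), q(B, b)),  nil = nil.
Bind V := h(plus(2, B), q(B, b)); no other remaining equation mentions V.
Delete trivial equation nil = nil.
Decompose q/2: B = h(h(2, 6), b),  h(false, 2) = h(false, 2).
Bind B := h(h(2, 6), b); no other remaining equation mentions B. Substituting into the earlier bindings gives M := plus(2, h(h(2, 6), b)), V := h(plus(2, h(h(2, 6), b)), q(h(h(2, 6), b), b)).
Delete trivial equation h(false, 2) = h(false, 2).
MGU = { M -> plus(2, h(h(2, 6), b)), V -> h(plus(2, h(h(2, 6), b)), q(h(h(2, 6), b), b)), B -> h(h(2, 6), b) }, so M -> plus(2, h(h(2, 6), b)).

plus(2, h(h(2, 6), b))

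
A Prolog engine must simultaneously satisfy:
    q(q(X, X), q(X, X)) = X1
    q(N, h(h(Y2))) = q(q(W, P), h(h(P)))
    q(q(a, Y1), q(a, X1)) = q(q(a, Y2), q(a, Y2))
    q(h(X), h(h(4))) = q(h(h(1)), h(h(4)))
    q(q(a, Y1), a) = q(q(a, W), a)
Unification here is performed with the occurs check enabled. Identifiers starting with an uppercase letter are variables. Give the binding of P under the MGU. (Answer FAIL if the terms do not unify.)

q(q(h(1), h(1)), q(h(1), h(1)))

Bind X1 := q(q(X, X), q(X, X)); substituting into the one remaining equation that mentions X1 gives: q(q(a, Y1), q(a, q(q(X, X), q(X, X)))) = q(q(a, Y2), q(a, Y2)).
Decompose q/2: N = q(W, P),  h(h(Y2)) = h(h(P)).
Bind N := q(W, P); no other remaining equation mentions N.
Decompose h/1: h(Y2) = h(P).
Decompose h/1: Y2 = P.
Bind Y2 := P; substituting into the one remaining equation that mentions Y2 gives: q(q(a, Y1), q(a, q(q(X, X), q(X, X)))) = q(q(a, P), q(a, P)).
Decompose q/2: q(a, Y1) = q(a, P),  q(a, q(q(X, X), q(X, X))) = q(a, P).
Decompose q/2: a = a,  Y1 = P.
Delete trivial equation a = a.
Bind Y1 := P; substituting into the one remaining equation that mentions Y1 gives: q(q(a, P), a) = q(q(a, W), a).
Decompose q/2: a = a,  q(q(X, X), q(X, X)) = P.
Delete trivial equation a = a.
Bind P := q(q(X, X), q(X, X)); substituting into the one remaining equation that mentions P gives: q(q(a, q(q(X, X), q(X, X))), a) = q(q(a, W), a). Substituting into the earlier bindings gives N := q(W, q(q(X, X), q(X, X))), Y2 := q(q(X, X), q(X, X)), Y1 := q(q(X, X), q(X, X)).
Decompose q/2: h(X) = h(h(1)),  h(h(4)) = h(h(4)).
Decompose h/1: X = h(1).
Bind X := h(1); substituting into the one remaining equation that mentions X gives: q(q(a, q(q(h(1), h(1)), q(h(1), h(1)))), a) = q(q(a, W), a). Substituting into the earlier bindings gives X1 := q(q(h(1), h(1)), q(h(1), h(1))), N := q(W, q(q(h(1), h(1)), q(h(1), h(1)))), Y2 := q(q(h(1), h(1)), q(h(1), h(1))), Y1 := q(q(h(1), h(1)), q(h(1), h(1))), P := q(q(h(1), h(1)), q(h(1), h(1))).
Delete trivial equation h(h(4)) = h(h(4)).
Decompose q/2: q(a, q(q(h(1), h(1)), q(h(1), h(1)))) = q(a, W),  a = a.
Decompose q/2: a = a,  q(q(h(1), h(1)), q(h(1), h(1))) = W.
Delete trivial equation a = a.
Bind W := q(q(h(1), h(1)), q(h(1), h(1))); no other remaining equation mentions W. Substituting into the earlier binding gives N := q(q(q(h(1), h(1)), q(h(1), h(1))), q(q(h(1), h(1)), q(h(1), h(1)))).
Delete trivial equation a = a.
MGU = { X1 ↦ q(q(h(1), h(1)), q(h(1), h(1))), N ↦ q(q(q(h(1), h(1)), q(h(1), h(1))), q(q(h(1), h(1)), q(h(1), h(1)))), Y2 ↦ q(q(h(1), h(1)), q(h(1), h(1))), Y1 ↦ q(q(h(1), h(1)), q(h(1), h(1))), P ↦ q(q(h(1), h(1)), q(h(1), h(1))), X ↦ h(1), W ↦ q(q(h(1), h(1)), q(h(1), h(1))) }, so P ↦ q(q(h(1), h(1)), q(h(1), h(1))).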